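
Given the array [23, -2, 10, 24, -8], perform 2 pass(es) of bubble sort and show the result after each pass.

After pass 1: [-2, 10, 23, -8, 24] (3 swaps)
After pass 2: [-2, 10, -8, 23, 24] (1 swaps)
Total swaps: 4


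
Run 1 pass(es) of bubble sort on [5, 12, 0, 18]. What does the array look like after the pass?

After pass 1: [5, 0, 12, 18] (1 swaps)
Total swaps: 1


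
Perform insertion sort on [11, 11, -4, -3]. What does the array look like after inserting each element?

First element 11 is already 'sorted'
Insert 11: shifted 0 elements -> [11, 11, -4, -3]
Insert -4: shifted 2 elements -> [-4, 11, 11, -3]
Insert -3: shifted 2 elements -> [-4, -3, 11, 11]


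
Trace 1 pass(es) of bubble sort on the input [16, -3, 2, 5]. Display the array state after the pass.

After pass 1: [-3, 2, 5, 16] (3 swaps)
Total swaps: 3


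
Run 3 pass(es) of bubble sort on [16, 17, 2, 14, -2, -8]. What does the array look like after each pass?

After pass 1: [16, 2, 14, -2, -8, 17] (4 swaps)
After pass 2: [2, 14, -2, -8, 16, 17] (4 swaps)
After pass 3: [2, -2, -8, 14, 16, 17] (2 swaps)
Total swaps: 10


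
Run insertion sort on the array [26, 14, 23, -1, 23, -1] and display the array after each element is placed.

First element 26 is already 'sorted'
Insert 14: shifted 1 elements -> [14, 26, 23, -1, 23, -1]
Insert 23: shifted 1 elements -> [14, 23, 26, -1, 23, -1]
Insert -1: shifted 3 elements -> [-1, 14, 23, 26, 23, -1]
Insert 23: shifted 1 elements -> [-1, 14, 23, 23, 26, -1]
Insert -1: shifted 4 elements -> [-1, -1, 14, 23, 23, 26]


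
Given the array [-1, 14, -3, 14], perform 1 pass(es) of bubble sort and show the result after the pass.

After pass 1: [-1, -3, 14, 14] (1 swaps)
Total swaps: 1


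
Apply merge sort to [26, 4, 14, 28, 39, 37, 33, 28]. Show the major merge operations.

Divide and conquer:
  Merge [26] + [4] -> [4, 26]
  Merge [14] + [28] -> [14, 28]
  Merge [4, 26] + [14, 28] -> [4, 14, 26, 28]
  Merge [39] + [37] -> [37, 39]
  Merge [33] + [28] -> [28, 33]
  Merge [37, 39] + [28, 33] -> [28, 33, 37, 39]
  Merge [4, 14, 26, 28] + [28, 33, 37, 39] -> [4, 14, 26, 28, 28, 33, 37, 39]


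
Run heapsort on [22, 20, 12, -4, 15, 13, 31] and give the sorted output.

Build heap: [31, 20, 22, -4, 15, 13, 12]
Extract 31: [22, 20, 13, -4, 15, 12, 31]
Extract 22: [20, 15, 13, -4, 12, 22, 31]
Extract 20: [15, 12, 13, -4, 20, 22, 31]
Extract 15: [13, 12, -4, 15, 20, 22, 31]
Extract 13: [12, -4, 13, 15, 20, 22, 31]
Extract 12: [-4, 12, 13, 15, 20, 22, 31]


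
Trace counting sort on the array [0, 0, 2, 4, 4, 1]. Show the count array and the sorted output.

Count array: [2, 1, 1, 0, 2]
(count[i] = number of elements equal to i)
Cumulative count: [2, 3, 4, 4, 6]
Sorted: [0, 0, 1, 2, 4, 4]


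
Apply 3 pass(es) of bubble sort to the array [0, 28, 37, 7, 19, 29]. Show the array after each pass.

After pass 1: [0, 28, 7, 19, 29, 37] (3 swaps)
After pass 2: [0, 7, 19, 28, 29, 37] (2 swaps)
After pass 3: [0, 7, 19, 28, 29, 37] (0 swaps)
Total swaps: 5


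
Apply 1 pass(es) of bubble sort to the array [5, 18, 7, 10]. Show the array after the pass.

After pass 1: [5, 7, 10, 18] (2 swaps)
Total swaps: 2


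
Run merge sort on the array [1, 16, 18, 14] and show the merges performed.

Divide and conquer:
  Merge [1] + [16] -> [1, 16]
  Merge [18] + [14] -> [14, 18]
  Merge [1, 16] + [14, 18] -> [1, 14, 16, 18]


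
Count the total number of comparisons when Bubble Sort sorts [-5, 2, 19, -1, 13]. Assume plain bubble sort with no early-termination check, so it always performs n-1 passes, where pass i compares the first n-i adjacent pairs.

Pass 1: compare adjacent pairs (0,1)..(3,4) = 4 comparison(s), 2 swap(s) -> [-5, 2, -1, 13, 19]
Pass 2: compare adjacent pairs (0,1)..(2,3) = 3 comparison(s), 1 swap(s) -> [-5, -1, 2, 13, 19]
Pass 3: compare adjacent pairs (0,1)..(1,2) = 2 comparison(s), 0 swap(s) -> [-5, -1, 2, 13, 19]
Pass 4: compare adjacent pairs (0,1)..(0,1) = 1 comparison(s), 0 swap(s) -> [-5, -1, 2, 13, 19]
Total comparisons: 4 + 3 + 2 + 1 = 10


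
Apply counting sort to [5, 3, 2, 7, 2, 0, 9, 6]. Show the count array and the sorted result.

Count array: [1, 0, 2, 1, 0, 1, 1, 1, 0, 1]
(count[i] = number of elements equal to i)
Cumulative count: [1, 1, 3, 4, 4, 5, 6, 7, 7, 8]
Sorted: [0, 2, 2, 3, 5, 6, 7, 9]


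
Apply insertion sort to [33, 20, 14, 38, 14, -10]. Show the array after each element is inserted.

First element 33 is already 'sorted'
Insert 20: shifted 1 elements -> [20, 33, 14, 38, 14, -10]
Insert 14: shifted 2 elements -> [14, 20, 33, 38, 14, -10]
Insert 38: shifted 0 elements -> [14, 20, 33, 38, 14, -10]
Insert 14: shifted 3 elements -> [14, 14, 20, 33, 38, -10]
Insert -10: shifted 5 elements -> [-10, 14, 14, 20, 33, 38]


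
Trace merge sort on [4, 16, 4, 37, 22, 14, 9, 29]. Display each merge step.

Divide and conquer:
  Merge [4] + [16] -> [4, 16]
  Merge [4] + [37] -> [4, 37]
  Merge [4, 16] + [4, 37] -> [4, 4, 16, 37]
  Merge [22] + [14] -> [14, 22]
  Merge [9] + [29] -> [9, 29]
  Merge [14, 22] + [9, 29] -> [9, 14, 22, 29]
  Merge [4, 4, 16, 37] + [9, 14, 22, 29] -> [4, 4, 9, 14, 16, 22, 29, 37]


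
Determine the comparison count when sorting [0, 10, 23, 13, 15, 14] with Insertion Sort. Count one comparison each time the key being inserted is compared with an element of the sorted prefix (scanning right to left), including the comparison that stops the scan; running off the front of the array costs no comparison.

Insert 10: 0 <= 10 (stop) = 1 comparison(s) -> [0, 10, 23, 13, 15, 14]
Insert 23: 10 <= 23 (stop) = 1 comparison(s) -> [0, 10, 23, 13, 15, 14]
Insert 13: 23 > 13 (shift), 10 <= 13 (stop) = 2 comparison(s) -> [0, 10, 13, 23, 15, 14]
Insert 15: 23 > 15 (shift), 13 <= 15 (stop) = 2 comparison(s) -> [0, 10, 13, 15, 23, 14]
Insert 14: 23 > 14 (shift), 15 > 14 (shift), 13 <= 14 (stop) = 3 comparison(s) -> [0, 10, 13, 14, 15, 23]
Total comparisons: 1 + 1 + 2 + 2 + 3 = 9


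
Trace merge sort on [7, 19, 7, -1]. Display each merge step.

Divide and conquer:
  Merge [7] + [19] -> [7, 19]
  Merge [7] + [-1] -> [-1, 7]
  Merge [7, 19] + [-1, 7] -> [-1, 7, 7, 19]


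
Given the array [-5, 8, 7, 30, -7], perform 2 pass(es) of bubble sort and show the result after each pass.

After pass 1: [-5, 7, 8, -7, 30] (2 swaps)
After pass 2: [-5, 7, -7, 8, 30] (1 swaps)
Total swaps: 3


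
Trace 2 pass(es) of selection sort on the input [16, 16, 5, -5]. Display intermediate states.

Pass 1: Select minimum -5 at index 3, swap -> [-5, 16, 5, 16]
Pass 2: Select minimum 5 at index 2, swap -> [-5, 5, 16, 16]


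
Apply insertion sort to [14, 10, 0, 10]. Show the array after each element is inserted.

First element 14 is already 'sorted'
Insert 10: shifted 1 elements -> [10, 14, 0, 10]
Insert 0: shifted 2 elements -> [0, 10, 14, 10]
Insert 10: shifted 1 elements -> [0, 10, 10, 14]


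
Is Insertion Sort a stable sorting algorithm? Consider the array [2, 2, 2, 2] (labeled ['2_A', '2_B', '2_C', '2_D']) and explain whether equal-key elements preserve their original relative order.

Trace Insertion Sort on the labeled array (the key is the number; the letter only tracks identity):
  Insert 2_B at index 1: [2_A, 2_B, 2_C, 2_D]
  Insert 2_C at index 2: [2_A, 2_B, 2_C, 2_D]
  Insert 2_D at index 3: [2_A, 2_B, 2_C, 2_D]
Final order: [2_A, 2_B, 2_C, 2_D]
Equal keys:
  value 2: originally 2_A, 2_B, 2_C, 2_D; after sorting 2_A, 2_B, 2_C, 2_D -> order preserved
All equal keys kept their original relative order. Insertion Sort is stable: elements are shifted only while they are strictly greater than the key, so a key is inserted after any equal elements already placed.
Answer: Stable


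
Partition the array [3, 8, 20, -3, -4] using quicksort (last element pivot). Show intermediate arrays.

Partition 1: pivot=-4 at index 0 -> [-4, 8, 20, -3, 3]
Partition 2: pivot=3 at index 2 -> [-4, -3, 3, 8, 20]
Partition 3: pivot=20 at index 4 -> [-4, -3, 3, 8, 20]


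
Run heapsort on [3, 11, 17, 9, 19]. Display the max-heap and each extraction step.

Build heap: [19, 11, 17, 9, 3]
Extract 19: [17, 11, 3, 9, 19]
Extract 17: [11, 9, 3, 17, 19]
Extract 11: [9, 3, 11, 17, 19]
Extract 9: [3, 9, 11, 17, 19]


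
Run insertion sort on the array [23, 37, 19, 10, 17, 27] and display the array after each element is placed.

First element 23 is already 'sorted'
Insert 37: shifted 0 elements -> [23, 37, 19, 10, 17, 27]
Insert 19: shifted 2 elements -> [19, 23, 37, 10, 17, 27]
Insert 10: shifted 3 elements -> [10, 19, 23, 37, 17, 27]
Insert 17: shifted 3 elements -> [10, 17, 19, 23, 37, 27]
Insert 27: shifted 1 elements -> [10, 17, 19, 23, 27, 37]


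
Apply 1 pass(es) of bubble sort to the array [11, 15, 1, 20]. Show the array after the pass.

After pass 1: [11, 1, 15, 20] (1 swaps)
Total swaps: 1


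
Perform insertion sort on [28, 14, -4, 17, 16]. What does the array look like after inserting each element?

First element 28 is already 'sorted'
Insert 14: shifted 1 elements -> [14, 28, -4, 17, 16]
Insert -4: shifted 2 elements -> [-4, 14, 28, 17, 16]
Insert 17: shifted 1 elements -> [-4, 14, 17, 28, 16]
Insert 16: shifted 2 elements -> [-4, 14, 16, 17, 28]


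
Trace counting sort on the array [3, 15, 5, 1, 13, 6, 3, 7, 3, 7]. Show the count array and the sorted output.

Count array: [0, 1, 0, 3, 0, 1, 1, 2, 0, 0, 0, 0, 0, 1, 0, 1]
(count[i] = number of elements equal to i)
Cumulative count: [0, 1, 1, 4, 4, 5, 6, 8, 8, 8, 8, 8, 8, 9, 9, 10]
Sorted: [1, 3, 3, 3, 5, 6, 7, 7, 13, 15]


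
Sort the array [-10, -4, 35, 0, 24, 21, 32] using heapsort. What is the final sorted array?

Build heap: [35, 24, 32, 0, -4, 21, -10]
Extract 35: [32, 24, 21, 0, -4, -10, 35]
Extract 32: [24, 0, 21, -10, -4, 32, 35]
Extract 24: [21, 0, -4, -10, 24, 32, 35]
Extract 21: [0, -10, -4, 21, 24, 32, 35]
Extract 0: [-4, -10, 0, 21, 24, 32, 35]
Extract -4: [-10, -4, 0, 21, 24, 32, 35]


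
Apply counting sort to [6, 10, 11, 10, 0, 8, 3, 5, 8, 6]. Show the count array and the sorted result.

Count array: [1, 0, 0, 1, 0, 1, 2, 0, 2, 0, 2, 1]
(count[i] = number of elements equal to i)
Cumulative count: [1, 1, 1, 2, 2, 3, 5, 5, 7, 7, 9, 10]
Sorted: [0, 3, 5, 6, 6, 8, 8, 10, 10, 11]


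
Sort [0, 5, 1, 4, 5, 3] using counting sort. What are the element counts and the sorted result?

Count array: [1, 1, 0, 1, 1, 2]
(count[i] = number of elements equal to i)
Cumulative count: [1, 2, 2, 3, 4, 6]
Sorted: [0, 1, 3, 4, 5, 5]


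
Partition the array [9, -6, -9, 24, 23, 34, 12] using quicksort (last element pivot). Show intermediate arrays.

Partition 1: pivot=12 at index 3 -> [9, -6, -9, 12, 23, 34, 24]
Partition 2: pivot=-9 at index 0 -> [-9, -6, 9, 12, 23, 34, 24]
Partition 3: pivot=9 at index 2 -> [-9, -6, 9, 12, 23, 34, 24]
Partition 4: pivot=24 at index 5 -> [-9, -6, 9, 12, 23, 24, 34]


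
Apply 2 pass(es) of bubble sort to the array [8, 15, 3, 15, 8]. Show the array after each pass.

After pass 1: [8, 3, 15, 8, 15] (2 swaps)
After pass 2: [3, 8, 8, 15, 15] (2 swaps)
Total swaps: 4


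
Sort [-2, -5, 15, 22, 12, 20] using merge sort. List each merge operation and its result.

Divide and conquer:
  Merge [-5] + [15] -> [-5, 15]
  Merge [-2] + [-5, 15] -> [-5, -2, 15]
  Merge [12] + [20] -> [12, 20]
  Merge [22] + [12, 20] -> [12, 20, 22]
  Merge [-5, -2, 15] + [12, 20, 22] -> [-5, -2, 12, 15, 20, 22]


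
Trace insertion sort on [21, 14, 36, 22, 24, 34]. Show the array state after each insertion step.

First element 21 is already 'sorted'
Insert 14: shifted 1 elements -> [14, 21, 36, 22, 24, 34]
Insert 36: shifted 0 elements -> [14, 21, 36, 22, 24, 34]
Insert 22: shifted 1 elements -> [14, 21, 22, 36, 24, 34]
Insert 24: shifted 1 elements -> [14, 21, 22, 24, 36, 34]
Insert 34: shifted 1 elements -> [14, 21, 22, 24, 34, 36]


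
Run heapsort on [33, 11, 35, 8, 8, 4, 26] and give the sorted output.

Build heap: [35, 11, 33, 8, 8, 4, 26]
Extract 35: [33, 11, 26, 8, 8, 4, 35]
Extract 33: [26, 11, 4, 8, 8, 33, 35]
Extract 26: [11, 8, 4, 8, 26, 33, 35]
Extract 11: [8, 8, 4, 11, 26, 33, 35]
Extract 8: [8, 4, 8, 11, 26, 33, 35]
Extract 8: [4, 8, 8, 11, 26, 33, 35]


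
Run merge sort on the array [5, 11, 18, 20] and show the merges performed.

Divide and conquer:
  Merge [5] + [11] -> [5, 11]
  Merge [18] + [20] -> [18, 20]
  Merge [5, 11] + [18, 20] -> [5, 11, 18, 20]


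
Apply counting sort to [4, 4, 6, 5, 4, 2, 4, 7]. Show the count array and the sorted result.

Count array: [0, 0, 1, 0, 4, 1, 1, 1]
(count[i] = number of elements equal to i)
Cumulative count: [0, 0, 1, 1, 5, 6, 7, 8]
Sorted: [2, 4, 4, 4, 4, 5, 6, 7]


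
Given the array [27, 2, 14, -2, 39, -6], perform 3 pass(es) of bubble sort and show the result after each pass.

After pass 1: [2, 14, -2, 27, -6, 39] (4 swaps)
After pass 2: [2, -2, 14, -6, 27, 39] (2 swaps)
After pass 3: [-2, 2, -6, 14, 27, 39] (2 swaps)
Total swaps: 8


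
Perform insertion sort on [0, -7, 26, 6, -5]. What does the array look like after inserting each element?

First element 0 is already 'sorted'
Insert -7: shifted 1 elements -> [-7, 0, 26, 6, -5]
Insert 26: shifted 0 elements -> [-7, 0, 26, 6, -5]
Insert 6: shifted 1 elements -> [-7, 0, 6, 26, -5]
Insert -5: shifted 3 elements -> [-7, -5, 0, 6, 26]


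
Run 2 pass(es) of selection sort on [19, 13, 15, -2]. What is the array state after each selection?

Pass 1: Select minimum -2 at index 3, swap -> [-2, 13, 15, 19]
Pass 2: Select minimum 13 at index 1, swap -> [-2, 13, 15, 19]


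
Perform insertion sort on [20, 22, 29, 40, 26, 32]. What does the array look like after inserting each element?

First element 20 is already 'sorted'
Insert 22: shifted 0 elements -> [20, 22, 29, 40, 26, 32]
Insert 29: shifted 0 elements -> [20, 22, 29, 40, 26, 32]
Insert 40: shifted 0 elements -> [20, 22, 29, 40, 26, 32]
Insert 26: shifted 2 elements -> [20, 22, 26, 29, 40, 32]
Insert 32: shifted 1 elements -> [20, 22, 26, 29, 32, 40]


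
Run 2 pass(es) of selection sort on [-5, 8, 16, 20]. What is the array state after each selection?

Pass 1: Select minimum -5 at index 0, swap -> [-5, 8, 16, 20]
Pass 2: Select minimum 8 at index 1, swap -> [-5, 8, 16, 20]


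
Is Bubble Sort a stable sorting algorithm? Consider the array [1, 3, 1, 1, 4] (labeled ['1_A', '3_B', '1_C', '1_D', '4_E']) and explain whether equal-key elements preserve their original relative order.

Trace Bubble Sort on the labeled array (the key is the number; the letter only tracks identity):
  After pass 1: [1_A, 1_C, 1_D, 3_B, 4_E]
  After pass 2: [1_A, 1_C, 1_D, 3_B, 4_E] (no swaps, done)
Final order: [1_A, 1_C, 1_D, 3_B, 4_E]
Equal keys:
  value 1: originally 1_A, 1_C, 1_D; after sorting 1_A, 1_C, 1_D -> order preserved
All equal keys kept their original relative order. Bubble Sort is stable: it only swaps adjacent elements when the left one is strictly greater, so equal keys never move past each other.
Answer: Stable


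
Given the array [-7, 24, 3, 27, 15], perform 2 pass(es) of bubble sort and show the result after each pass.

After pass 1: [-7, 3, 24, 15, 27] (2 swaps)
After pass 2: [-7, 3, 15, 24, 27] (1 swaps)
Total swaps: 3


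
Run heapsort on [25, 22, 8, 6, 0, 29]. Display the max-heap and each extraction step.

Build heap: [29, 22, 25, 6, 0, 8]
Extract 29: [25, 22, 8, 6, 0, 29]
Extract 25: [22, 6, 8, 0, 25, 29]
Extract 22: [8, 6, 0, 22, 25, 29]
Extract 8: [6, 0, 8, 22, 25, 29]
Extract 6: [0, 6, 8, 22, 25, 29]


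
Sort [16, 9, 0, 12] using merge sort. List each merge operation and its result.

Divide and conquer:
  Merge [16] + [9] -> [9, 16]
  Merge [0] + [12] -> [0, 12]
  Merge [9, 16] + [0, 12] -> [0, 9, 12, 16]


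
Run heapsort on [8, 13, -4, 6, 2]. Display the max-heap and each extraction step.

Build heap: [13, 8, -4, 6, 2]
Extract 13: [8, 6, -4, 2, 13]
Extract 8: [6, 2, -4, 8, 13]
Extract 6: [2, -4, 6, 8, 13]
Extract 2: [-4, 2, 6, 8, 13]


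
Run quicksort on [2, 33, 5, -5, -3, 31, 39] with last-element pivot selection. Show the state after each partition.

Partition 1: pivot=39 at index 6 -> [2, 33, 5, -5, -3, 31, 39]
Partition 2: pivot=31 at index 4 -> [2, 5, -5, -3, 31, 33, 39]
Partition 3: pivot=-3 at index 1 -> [-5, -3, 2, 5, 31, 33, 39]
Partition 4: pivot=5 at index 3 -> [-5, -3, 2, 5, 31, 33, 39]


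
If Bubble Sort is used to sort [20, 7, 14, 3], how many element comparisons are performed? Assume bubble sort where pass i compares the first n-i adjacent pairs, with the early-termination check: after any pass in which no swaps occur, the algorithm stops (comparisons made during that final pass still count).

Pass 1: compare adjacent pairs (0,1)..(2,3) = 3 comparison(s), 3 swap(s) -> [7, 14, 3, 20]
Pass 2: compare adjacent pairs (0,1)..(1,2) = 2 comparison(s), 1 swap(s) -> [7, 3, 14, 20]
Pass 3: compare adjacent pairs (0,1)..(0,1) = 1 comparison(s), 1 swap(s) -> [3, 7, 14, 20]
Every pass made at least one swap, so all n-1 passes run.
Total comparisons: 3 + 2 + 1 = 6


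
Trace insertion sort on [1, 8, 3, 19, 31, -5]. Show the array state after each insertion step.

First element 1 is already 'sorted'
Insert 8: shifted 0 elements -> [1, 8, 3, 19, 31, -5]
Insert 3: shifted 1 elements -> [1, 3, 8, 19, 31, -5]
Insert 19: shifted 0 elements -> [1, 3, 8, 19, 31, -5]
Insert 31: shifted 0 elements -> [1, 3, 8, 19, 31, -5]
Insert -5: shifted 5 elements -> [-5, 1, 3, 8, 19, 31]


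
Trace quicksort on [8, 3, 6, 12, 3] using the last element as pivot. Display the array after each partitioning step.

Partition 1: pivot=3 at index 1 -> [3, 3, 6, 12, 8]
Partition 2: pivot=8 at index 3 -> [3, 3, 6, 8, 12]


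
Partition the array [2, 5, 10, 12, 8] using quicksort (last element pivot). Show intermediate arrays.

Partition 1: pivot=8 at index 2 -> [2, 5, 8, 12, 10]
Partition 2: pivot=5 at index 1 -> [2, 5, 8, 12, 10]
Partition 3: pivot=10 at index 3 -> [2, 5, 8, 10, 12]


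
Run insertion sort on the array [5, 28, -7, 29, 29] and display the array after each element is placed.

First element 5 is already 'sorted'
Insert 28: shifted 0 elements -> [5, 28, -7, 29, 29]
Insert -7: shifted 2 elements -> [-7, 5, 28, 29, 29]
Insert 29: shifted 0 elements -> [-7, 5, 28, 29, 29]
Insert 29: shifted 0 elements -> [-7, 5, 28, 29, 29]


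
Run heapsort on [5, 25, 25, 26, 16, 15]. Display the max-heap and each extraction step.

Build heap: [26, 25, 25, 5, 16, 15]
Extract 26: [25, 16, 25, 5, 15, 26]
Extract 25: [25, 16, 15, 5, 25, 26]
Extract 25: [16, 5, 15, 25, 25, 26]
Extract 16: [15, 5, 16, 25, 25, 26]
Extract 15: [5, 15, 16, 25, 25, 26]


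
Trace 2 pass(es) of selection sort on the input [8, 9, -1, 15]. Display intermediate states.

Pass 1: Select minimum -1 at index 2, swap -> [-1, 9, 8, 15]
Pass 2: Select minimum 8 at index 2, swap -> [-1, 8, 9, 15]


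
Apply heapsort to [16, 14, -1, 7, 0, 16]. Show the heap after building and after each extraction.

Build heap: [16, 14, 16, 7, 0, -1]
Extract 16: [16, 14, -1, 7, 0, 16]
Extract 16: [14, 7, -1, 0, 16, 16]
Extract 14: [7, 0, -1, 14, 16, 16]
Extract 7: [0, -1, 7, 14, 16, 16]
Extract 0: [-1, 0, 7, 14, 16, 16]


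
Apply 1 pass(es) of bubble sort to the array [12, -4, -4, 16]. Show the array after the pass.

After pass 1: [-4, -4, 12, 16] (2 swaps)
Total swaps: 2


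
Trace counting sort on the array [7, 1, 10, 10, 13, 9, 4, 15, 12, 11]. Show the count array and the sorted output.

Count array: [0, 1, 0, 0, 1, 0, 0, 1, 0, 1, 2, 1, 1, 1, 0, 1]
(count[i] = number of elements equal to i)
Cumulative count: [0, 1, 1, 1, 2, 2, 2, 3, 3, 4, 6, 7, 8, 9, 9, 10]
Sorted: [1, 4, 7, 9, 10, 10, 11, 12, 13, 15]


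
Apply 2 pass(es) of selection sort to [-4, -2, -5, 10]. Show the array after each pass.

Pass 1: Select minimum -5 at index 2, swap -> [-5, -2, -4, 10]
Pass 2: Select minimum -4 at index 2, swap -> [-5, -4, -2, 10]


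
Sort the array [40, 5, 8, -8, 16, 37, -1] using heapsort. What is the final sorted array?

Build heap: [40, 16, 37, -8, 5, 8, -1]
Extract 40: [37, 16, 8, -8, 5, -1, 40]
Extract 37: [16, 5, 8, -8, -1, 37, 40]
Extract 16: [8, 5, -1, -8, 16, 37, 40]
Extract 8: [5, -8, -1, 8, 16, 37, 40]
Extract 5: [-1, -8, 5, 8, 16, 37, 40]
Extract -1: [-8, -1, 5, 8, 16, 37, 40]


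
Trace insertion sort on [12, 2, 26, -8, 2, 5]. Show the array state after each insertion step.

First element 12 is already 'sorted'
Insert 2: shifted 1 elements -> [2, 12, 26, -8, 2, 5]
Insert 26: shifted 0 elements -> [2, 12, 26, -8, 2, 5]
Insert -8: shifted 3 elements -> [-8, 2, 12, 26, 2, 5]
Insert 2: shifted 2 elements -> [-8, 2, 2, 12, 26, 5]
Insert 5: shifted 2 elements -> [-8, 2, 2, 5, 12, 26]


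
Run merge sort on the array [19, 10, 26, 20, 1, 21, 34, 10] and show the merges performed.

Divide and conquer:
  Merge [19] + [10] -> [10, 19]
  Merge [26] + [20] -> [20, 26]
  Merge [10, 19] + [20, 26] -> [10, 19, 20, 26]
  Merge [1] + [21] -> [1, 21]
  Merge [34] + [10] -> [10, 34]
  Merge [1, 21] + [10, 34] -> [1, 10, 21, 34]
  Merge [10, 19, 20, 26] + [1, 10, 21, 34] -> [1, 10, 10, 19, 20, 21, 26, 34]


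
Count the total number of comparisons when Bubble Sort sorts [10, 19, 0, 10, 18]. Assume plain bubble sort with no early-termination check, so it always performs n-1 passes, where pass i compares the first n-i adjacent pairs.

Pass 1: compare adjacent pairs (0,1)..(3,4) = 4 comparison(s), 3 swap(s) -> [10, 0, 10, 18, 19]
Pass 2: compare adjacent pairs (0,1)..(2,3) = 3 comparison(s), 1 swap(s) -> [0, 10, 10, 18, 19]
Pass 3: compare adjacent pairs (0,1)..(1,2) = 2 comparison(s), 0 swap(s) -> [0, 10, 10, 18, 19]
Pass 4: compare adjacent pairs (0,1)..(0,1) = 1 comparison(s), 0 swap(s) -> [0, 10, 10, 18, 19]
Total comparisons: 4 + 3 + 2 + 1 = 10


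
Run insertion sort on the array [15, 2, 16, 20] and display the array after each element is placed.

First element 15 is already 'sorted'
Insert 2: shifted 1 elements -> [2, 15, 16, 20]
Insert 16: shifted 0 elements -> [2, 15, 16, 20]
Insert 20: shifted 0 elements -> [2, 15, 16, 20]


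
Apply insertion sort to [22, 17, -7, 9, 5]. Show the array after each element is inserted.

First element 22 is already 'sorted'
Insert 17: shifted 1 elements -> [17, 22, -7, 9, 5]
Insert -7: shifted 2 elements -> [-7, 17, 22, 9, 5]
Insert 9: shifted 2 elements -> [-7, 9, 17, 22, 5]
Insert 5: shifted 3 elements -> [-7, 5, 9, 17, 22]


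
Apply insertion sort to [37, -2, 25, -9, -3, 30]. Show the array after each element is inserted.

First element 37 is already 'sorted'
Insert -2: shifted 1 elements -> [-2, 37, 25, -9, -3, 30]
Insert 25: shifted 1 elements -> [-2, 25, 37, -9, -3, 30]
Insert -9: shifted 3 elements -> [-9, -2, 25, 37, -3, 30]
Insert -3: shifted 3 elements -> [-9, -3, -2, 25, 37, 30]
Insert 30: shifted 1 elements -> [-9, -3, -2, 25, 30, 37]


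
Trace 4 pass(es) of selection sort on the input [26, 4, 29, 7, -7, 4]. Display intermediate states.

Pass 1: Select minimum -7 at index 4, swap -> [-7, 4, 29, 7, 26, 4]
Pass 2: Select minimum 4 at index 1, swap -> [-7, 4, 29, 7, 26, 4]
Pass 3: Select minimum 4 at index 5, swap -> [-7, 4, 4, 7, 26, 29]
Pass 4: Select minimum 7 at index 3, swap -> [-7, 4, 4, 7, 26, 29]


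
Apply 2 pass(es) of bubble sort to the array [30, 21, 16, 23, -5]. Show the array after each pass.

After pass 1: [21, 16, 23, -5, 30] (4 swaps)
After pass 2: [16, 21, -5, 23, 30] (2 swaps)
Total swaps: 6


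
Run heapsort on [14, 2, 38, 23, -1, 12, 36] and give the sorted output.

Build heap: [38, 23, 36, 2, -1, 12, 14]
Extract 38: [36, 23, 14, 2, -1, 12, 38]
Extract 36: [23, 12, 14, 2, -1, 36, 38]
Extract 23: [14, 12, -1, 2, 23, 36, 38]
Extract 14: [12, 2, -1, 14, 23, 36, 38]
Extract 12: [2, -1, 12, 14, 23, 36, 38]
Extract 2: [-1, 2, 12, 14, 23, 36, 38]


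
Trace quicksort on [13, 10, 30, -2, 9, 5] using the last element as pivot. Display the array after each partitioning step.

Partition 1: pivot=5 at index 1 -> [-2, 5, 30, 13, 9, 10]
Partition 2: pivot=10 at index 3 -> [-2, 5, 9, 10, 30, 13]
Partition 3: pivot=13 at index 4 -> [-2, 5, 9, 10, 13, 30]


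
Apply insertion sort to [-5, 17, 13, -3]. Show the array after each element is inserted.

First element -5 is already 'sorted'
Insert 17: shifted 0 elements -> [-5, 17, 13, -3]
Insert 13: shifted 1 elements -> [-5, 13, 17, -3]
Insert -3: shifted 2 elements -> [-5, -3, 13, 17]


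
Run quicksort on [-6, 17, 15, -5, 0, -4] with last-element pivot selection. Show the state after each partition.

Partition 1: pivot=-4 at index 2 -> [-6, -5, -4, 17, 0, 15]
Partition 2: pivot=-5 at index 1 -> [-6, -5, -4, 17, 0, 15]
Partition 3: pivot=15 at index 4 -> [-6, -5, -4, 0, 15, 17]


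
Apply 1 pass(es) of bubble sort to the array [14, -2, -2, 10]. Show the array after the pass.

After pass 1: [-2, -2, 10, 14] (3 swaps)
Total swaps: 3


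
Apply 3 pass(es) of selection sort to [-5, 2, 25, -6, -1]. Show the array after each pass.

Pass 1: Select minimum -6 at index 3, swap -> [-6, 2, 25, -5, -1]
Pass 2: Select minimum -5 at index 3, swap -> [-6, -5, 25, 2, -1]
Pass 3: Select minimum -1 at index 4, swap -> [-6, -5, -1, 2, 25]


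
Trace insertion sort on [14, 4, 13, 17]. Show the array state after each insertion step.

First element 14 is already 'sorted'
Insert 4: shifted 1 elements -> [4, 14, 13, 17]
Insert 13: shifted 1 elements -> [4, 13, 14, 17]
Insert 17: shifted 0 elements -> [4, 13, 14, 17]


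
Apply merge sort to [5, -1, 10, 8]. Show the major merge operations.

Divide and conquer:
  Merge [5] + [-1] -> [-1, 5]
  Merge [10] + [8] -> [8, 10]
  Merge [-1, 5] + [8, 10] -> [-1, 5, 8, 10]


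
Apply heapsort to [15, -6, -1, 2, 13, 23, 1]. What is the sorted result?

Build heap: [23, 13, 15, 2, -6, -1, 1]
Extract 23: [15, 13, 1, 2, -6, -1, 23]
Extract 15: [13, 2, 1, -1, -6, 15, 23]
Extract 13: [2, -1, 1, -6, 13, 15, 23]
Extract 2: [1, -1, -6, 2, 13, 15, 23]
Extract 1: [-1, -6, 1, 2, 13, 15, 23]
Extract -1: [-6, -1, 1, 2, 13, 15, 23]


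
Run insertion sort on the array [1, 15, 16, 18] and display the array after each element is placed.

First element 1 is already 'sorted'
Insert 15: shifted 0 elements -> [1, 15, 16, 18]
Insert 16: shifted 0 elements -> [1, 15, 16, 18]
Insert 18: shifted 0 elements -> [1, 15, 16, 18]


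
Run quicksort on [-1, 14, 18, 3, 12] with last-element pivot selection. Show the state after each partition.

Partition 1: pivot=12 at index 2 -> [-1, 3, 12, 14, 18]
Partition 2: pivot=3 at index 1 -> [-1, 3, 12, 14, 18]
Partition 3: pivot=18 at index 4 -> [-1, 3, 12, 14, 18]


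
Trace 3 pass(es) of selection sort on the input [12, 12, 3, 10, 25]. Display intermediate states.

Pass 1: Select minimum 3 at index 2, swap -> [3, 12, 12, 10, 25]
Pass 2: Select minimum 10 at index 3, swap -> [3, 10, 12, 12, 25]
Pass 3: Select minimum 12 at index 2, swap -> [3, 10, 12, 12, 25]


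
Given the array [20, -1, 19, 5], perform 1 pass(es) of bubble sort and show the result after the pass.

After pass 1: [-1, 19, 5, 20] (3 swaps)
Total swaps: 3


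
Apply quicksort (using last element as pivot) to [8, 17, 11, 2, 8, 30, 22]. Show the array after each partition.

Partition 1: pivot=22 at index 5 -> [8, 17, 11, 2, 8, 22, 30]
Partition 2: pivot=8 at index 2 -> [8, 2, 8, 17, 11, 22, 30]
Partition 3: pivot=2 at index 0 -> [2, 8, 8, 17, 11, 22, 30]
Partition 4: pivot=11 at index 3 -> [2, 8, 8, 11, 17, 22, 30]


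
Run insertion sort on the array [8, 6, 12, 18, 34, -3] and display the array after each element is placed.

First element 8 is already 'sorted'
Insert 6: shifted 1 elements -> [6, 8, 12, 18, 34, -3]
Insert 12: shifted 0 elements -> [6, 8, 12, 18, 34, -3]
Insert 18: shifted 0 elements -> [6, 8, 12, 18, 34, -3]
Insert 34: shifted 0 elements -> [6, 8, 12, 18, 34, -3]
Insert -3: shifted 5 elements -> [-3, 6, 8, 12, 18, 34]


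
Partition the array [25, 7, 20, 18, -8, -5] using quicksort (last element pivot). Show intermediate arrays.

Partition 1: pivot=-5 at index 1 -> [-8, -5, 20, 18, 25, 7]
Partition 2: pivot=7 at index 2 -> [-8, -5, 7, 18, 25, 20]
Partition 3: pivot=20 at index 4 -> [-8, -5, 7, 18, 20, 25]


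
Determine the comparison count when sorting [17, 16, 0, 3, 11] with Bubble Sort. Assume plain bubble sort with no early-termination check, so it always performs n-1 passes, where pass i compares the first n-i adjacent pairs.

Pass 1: compare adjacent pairs (0,1)..(3,4) = 4 comparison(s), 4 swap(s) -> [16, 0, 3, 11, 17]
Pass 2: compare adjacent pairs (0,1)..(2,3) = 3 comparison(s), 3 swap(s) -> [0, 3, 11, 16, 17]
Pass 3: compare adjacent pairs (0,1)..(1,2) = 2 comparison(s), 0 swap(s) -> [0, 3, 11, 16, 17]
Pass 4: compare adjacent pairs (0,1)..(0,1) = 1 comparison(s), 0 swap(s) -> [0, 3, 11, 16, 17]
Total comparisons: 4 + 3 + 2 + 1 = 10


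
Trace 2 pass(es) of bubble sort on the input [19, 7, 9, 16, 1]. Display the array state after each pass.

After pass 1: [7, 9, 16, 1, 19] (4 swaps)
After pass 2: [7, 9, 1, 16, 19] (1 swaps)
Total swaps: 5


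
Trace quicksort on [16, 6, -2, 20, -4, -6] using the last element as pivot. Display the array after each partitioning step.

Partition 1: pivot=-6 at index 0 -> [-6, 6, -2, 20, -4, 16]
Partition 2: pivot=16 at index 4 -> [-6, 6, -2, -4, 16, 20]
Partition 3: pivot=-4 at index 1 -> [-6, -4, -2, 6, 16, 20]
Partition 4: pivot=6 at index 3 -> [-6, -4, -2, 6, 16, 20]


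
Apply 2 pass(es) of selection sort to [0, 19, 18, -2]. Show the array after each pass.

Pass 1: Select minimum -2 at index 3, swap -> [-2, 19, 18, 0]
Pass 2: Select minimum 0 at index 3, swap -> [-2, 0, 18, 19]


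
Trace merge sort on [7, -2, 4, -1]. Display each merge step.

Divide and conquer:
  Merge [7] + [-2] -> [-2, 7]
  Merge [4] + [-1] -> [-1, 4]
  Merge [-2, 7] + [-1, 4] -> [-2, -1, 4, 7]


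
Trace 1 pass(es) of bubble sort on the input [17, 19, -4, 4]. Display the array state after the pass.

After pass 1: [17, -4, 4, 19] (2 swaps)
Total swaps: 2


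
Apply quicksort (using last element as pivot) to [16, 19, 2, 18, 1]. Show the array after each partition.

Partition 1: pivot=1 at index 0 -> [1, 19, 2, 18, 16]
Partition 2: pivot=16 at index 2 -> [1, 2, 16, 18, 19]
Partition 3: pivot=19 at index 4 -> [1, 2, 16, 18, 19]


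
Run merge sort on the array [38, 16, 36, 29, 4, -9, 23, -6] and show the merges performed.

Divide and conquer:
  Merge [38] + [16] -> [16, 38]
  Merge [36] + [29] -> [29, 36]
  Merge [16, 38] + [29, 36] -> [16, 29, 36, 38]
  Merge [4] + [-9] -> [-9, 4]
  Merge [23] + [-6] -> [-6, 23]
  Merge [-9, 4] + [-6, 23] -> [-9, -6, 4, 23]
  Merge [16, 29, 36, 38] + [-9, -6, 4, 23] -> [-9, -6, 4, 16, 23, 29, 36, 38]


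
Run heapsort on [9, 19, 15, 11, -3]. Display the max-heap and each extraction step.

Build heap: [19, 11, 15, 9, -3]
Extract 19: [15, 11, -3, 9, 19]
Extract 15: [11, 9, -3, 15, 19]
Extract 11: [9, -3, 11, 15, 19]
Extract 9: [-3, 9, 11, 15, 19]


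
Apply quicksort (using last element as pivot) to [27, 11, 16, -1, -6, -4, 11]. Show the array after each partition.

Partition 1: pivot=11 at index 4 -> [11, -1, -6, -4, 11, 27, 16]
Partition 2: pivot=-4 at index 1 -> [-6, -4, 11, -1, 11, 27, 16]
Partition 3: pivot=-1 at index 2 -> [-6, -4, -1, 11, 11, 27, 16]
Partition 4: pivot=16 at index 5 -> [-6, -4, -1, 11, 11, 16, 27]


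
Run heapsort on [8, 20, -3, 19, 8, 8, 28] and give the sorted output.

Build heap: [28, 20, 8, 19, 8, 8, -3]
Extract 28: [20, 19, 8, -3, 8, 8, 28]
Extract 20: [19, 8, 8, -3, 8, 20, 28]
Extract 19: [8, 8, 8, -3, 19, 20, 28]
Extract 8: [8, -3, 8, 8, 19, 20, 28]
Extract 8: [8, -3, 8, 8, 19, 20, 28]
Extract 8: [-3, 8, 8, 8, 19, 20, 28]


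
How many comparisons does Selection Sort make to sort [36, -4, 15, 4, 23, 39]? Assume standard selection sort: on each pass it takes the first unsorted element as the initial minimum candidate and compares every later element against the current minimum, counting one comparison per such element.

Pass 1: scan indices 1..5 for the minimum = 5 comparison(s); min is -4, place at index 0 -> [-4, 36, 15, 4, 23, 39]
Pass 2: scan indices 2..5 for the minimum = 4 comparison(s); min is 4, place at index 1 -> [-4, 4, 15, 36, 23, 39]
Pass 3: scan indices 3..5 for the minimum = 3 comparison(s); min is 15, place at index 2 -> [-4, 4, 15, 36, 23, 39]
Pass 4: scan indices 4..5 for the minimum = 2 comparison(s); min is 23, place at index 3 -> [-4, 4, 15, 23, 36, 39]
Pass 5: scan indices 5..5 for the minimum = 1 comparison(s); min is 36, place at index 4 -> [-4, 4, 15, 23, 36, 39]
Selection sort always scans the whole unsorted suffix, so the count is (n-1) + (n-2) + ... + 1 = n(n-1)/2 = 6*5/2 = 15 regardless of the input order.
Total comparisons: 5 + 4 + 3 + 2 + 1 = 15


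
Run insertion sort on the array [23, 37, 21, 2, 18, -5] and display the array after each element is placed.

First element 23 is already 'sorted'
Insert 37: shifted 0 elements -> [23, 37, 21, 2, 18, -5]
Insert 21: shifted 2 elements -> [21, 23, 37, 2, 18, -5]
Insert 2: shifted 3 elements -> [2, 21, 23, 37, 18, -5]
Insert 18: shifted 3 elements -> [2, 18, 21, 23, 37, -5]
Insert -5: shifted 5 elements -> [-5, 2, 18, 21, 23, 37]


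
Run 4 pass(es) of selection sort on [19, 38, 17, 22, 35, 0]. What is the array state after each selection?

Pass 1: Select minimum 0 at index 5, swap -> [0, 38, 17, 22, 35, 19]
Pass 2: Select minimum 17 at index 2, swap -> [0, 17, 38, 22, 35, 19]
Pass 3: Select minimum 19 at index 5, swap -> [0, 17, 19, 22, 35, 38]
Pass 4: Select minimum 22 at index 3, swap -> [0, 17, 19, 22, 35, 38]


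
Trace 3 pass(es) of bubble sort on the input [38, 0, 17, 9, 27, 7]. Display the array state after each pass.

After pass 1: [0, 17, 9, 27, 7, 38] (5 swaps)
After pass 2: [0, 9, 17, 7, 27, 38] (2 swaps)
After pass 3: [0, 9, 7, 17, 27, 38] (1 swaps)
Total swaps: 8


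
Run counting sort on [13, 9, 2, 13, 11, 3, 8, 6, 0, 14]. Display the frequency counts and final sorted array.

Count array: [1, 0, 1, 1, 0, 0, 1, 0, 1, 1, 0, 1, 0, 2, 1]
(count[i] = number of elements equal to i)
Cumulative count: [1, 1, 2, 3, 3, 3, 4, 4, 5, 6, 6, 7, 7, 9, 10]
Sorted: [0, 2, 3, 6, 8, 9, 11, 13, 13, 14]


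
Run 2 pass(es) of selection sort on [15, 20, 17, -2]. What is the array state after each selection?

Pass 1: Select minimum -2 at index 3, swap -> [-2, 20, 17, 15]
Pass 2: Select minimum 15 at index 3, swap -> [-2, 15, 17, 20]


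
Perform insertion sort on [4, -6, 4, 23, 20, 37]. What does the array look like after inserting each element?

First element 4 is already 'sorted'
Insert -6: shifted 1 elements -> [-6, 4, 4, 23, 20, 37]
Insert 4: shifted 0 elements -> [-6, 4, 4, 23, 20, 37]
Insert 23: shifted 0 elements -> [-6, 4, 4, 23, 20, 37]
Insert 20: shifted 1 elements -> [-6, 4, 4, 20, 23, 37]
Insert 37: shifted 0 elements -> [-6, 4, 4, 20, 23, 37]


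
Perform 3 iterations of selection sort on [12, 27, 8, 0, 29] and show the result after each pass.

Pass 1: Select minimum 0 at index 3, swap -> [0, 27, 8, 12, 29]
Pass 2: Select minimum 8 at index 2, swap -> [0, 8, 27, 12, 29]
Pass 3: Select minimum 12 at index 3, swap -> [0, 8, 12, 27, 29]


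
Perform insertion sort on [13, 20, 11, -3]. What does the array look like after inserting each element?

First element 13 is already 'sorted'
Insert 20: shifted 0 elements -> [13, 20, 11, -3]
Insert 11: shifted 2 elements -> [11, 13, 20, -3]
Insert -3: shifted 3 elements -> [-3, 11, 13, 20]


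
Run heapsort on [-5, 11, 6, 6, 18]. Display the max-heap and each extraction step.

Build heap: [18, 11, 6, 6, -5]
Extract 18: [11, 6, 6, -5, 18]
Extract 11: [6, -5, 6, 11, 18]
Extract 6: [6, -5, 6, 11, 18]
Extract 6: [-5, 6, 6, 11, 18]


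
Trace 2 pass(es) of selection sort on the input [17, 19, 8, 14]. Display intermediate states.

Pass 1: Select minimum 8 at index 2, swap -> [8, 19, 17, 14]
Pass 2: Select minimum 14 at index 3, swap -> [8, 14, 17, 19]


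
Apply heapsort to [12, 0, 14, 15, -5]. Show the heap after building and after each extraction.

Build heap: [15, 12, 14, 0, -5]
Extract 15: [14, 12, -5, 0, 15]
Extract 14: [12, 0, -5, 14, 15]
Extract 12: [0, -5, 12, 14, 15]
Extract 0: [-5, 0, 12, 14, 15]


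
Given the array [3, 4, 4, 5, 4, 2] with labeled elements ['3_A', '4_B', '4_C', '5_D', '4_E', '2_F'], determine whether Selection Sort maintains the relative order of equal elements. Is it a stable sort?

Trace Selection Sort on the labeled array (the key is the number; the letter only tracks identity):
  Pass 1: minimum of unsorted part is 2_F at index 5; swap it with 3_A at index 0 -> [2_F, 4_B, 4_C, 5_D, 4_E, 3_A]
  Pass 2: minimum of unsorted part is 3_A at index 5; swap it with 4_B at index 1 -> [2_F, 3_A, 4_C, 5_D, 4_E, 4_B]
  Pass 3: minimum 4_C is already at index 2; no swap -> [2_F, 3_A, 4_C, 5_D, 4_E, 4_B]
  Pass 4: minimum of unsorted part is 4_E at index 4; swap it with 5_D at index 3 -> [2_F, 3_A, 4_C, 4_E, 5_D, 4_B]
  Pass 5: minimum of unsorted part is 4_B at index 5; swap it with 5_D at index 4 -> [2_F, 3_A, 4_C, 4_E, 4_B, 5_D]
Final order: [2_F, 3_A, 4_C, 4_E, 4_B, 5_D]
Equal keys:
  value 4: originally 4_B, 4_C, 4_E; after sorting 4_C, 4_E, 4_B -> order changed
Equal keys were reordered, so Selection Sort is not stable: the long-range swap that moves the minimum into place can carry an element past an equal key. (One such input is enough; an unstable sort may happen to preserve order on other inputs, but it gives no guarantee.)
Answer: Not stable


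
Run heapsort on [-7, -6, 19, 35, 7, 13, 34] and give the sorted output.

Build heap: [35, 7, 34, -6, -7, 13, 19]
Extract 35: [34, 7, 19, -6, -7, 13, 35]
Extract 34: [19, 7, 13, -6, -7, 34, 35]
Extract 19: [13, 7, -7, -6, 19, 34, 35]
Extract 13: [7, -6, -7, 13, 19, 34, 35]
Extract 7: [-6, -7, 7, 13, 19, 34, 35]
Extract -6: [-7, -6, 7, 13, 19, 34, 35]


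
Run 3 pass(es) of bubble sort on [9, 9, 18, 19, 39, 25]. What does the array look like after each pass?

After pass 1: [9, 9, 18, 19, 25, 39] (1 swaps)
After pass 2: [9, 9, 18, 19, 25, 39] (0 swaps)
After pass 3: [9, 9, 18, 19, 25, 39] (0 swaps)
Total swaps: 1


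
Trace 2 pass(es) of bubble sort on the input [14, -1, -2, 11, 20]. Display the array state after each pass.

After pass 1: [-1, -2, 11, 14, 20] (3 swaps)
After pass 2: [-2, -1, 11, 14, 20] (1 swaps)
Total swaps: 4


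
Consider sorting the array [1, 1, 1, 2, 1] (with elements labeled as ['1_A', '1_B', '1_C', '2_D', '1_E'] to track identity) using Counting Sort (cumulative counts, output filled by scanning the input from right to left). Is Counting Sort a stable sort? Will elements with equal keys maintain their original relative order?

Trace Counting Sort on the labeled array (the key is the number; the letter only tracks identity):
  Counts for values 0..2: [0, 4, 1]
  Cumulative counts: [0, 4, 5]
  Scan right to left: place 1_E at output index 3
  Scan right to left: place 2_D at output index 4
  Scan right to left: place 1_C at output index 2
  Scan right to left: place 1_B at output index 1
  Scan right to left: place 1_A at output index 0
  Output: [1_A, 1_B, 1_C, 1_E, 2_D]
Equal keys:
  value 1: originally 1_A, 1_B, 1_C, 1_E; after sorting 1_A, 1_B, 1_C, 1_E -> order preserved
All equal keys kept their original relative order. Counting Sort is stable: scanning the input right to left with decreasing cumulative counts places later duplicates at later output positions.
Answer: Stable


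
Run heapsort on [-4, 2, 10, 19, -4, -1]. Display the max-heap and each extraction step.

Build heap: [19, 2, 10, -4, -4, -1]
Extract 19: [10, 2, -1, -4, -4, 19]
Extract 10: [2, -4, -1, -4, 10, 19]
Extract 2: [-1, -4, -4, 2, 10, 19]
Extract -1: [-4, -4, -1, 2, 10, 19]
Extract -4: [-4, -4, -1, 2, 10, 19]


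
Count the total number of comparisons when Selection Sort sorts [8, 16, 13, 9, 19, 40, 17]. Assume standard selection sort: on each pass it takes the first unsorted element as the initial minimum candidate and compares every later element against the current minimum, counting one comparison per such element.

Pass 1: scan indices 1..6 for the minimum = 6 comparison(s); min is 8, place at index 0 -> [8, 16, 13, 9, 19, 40, 17]
Pass 2: scan indices 2..6 for the minimum = 5 comparison(s); min is 9, place at index 1 -> [8, 9, 13, 16, 19, 40, 17]
Pass 3: scan indices 3..6 for the minimum = 4 comparison(s); min is 13, place at index 2 -> [8, 9, 13, 16, 19, 40, 17]
Pass 4: scan indices 4..6 for the minimum = 3 comparison(s); min is 16, place at index 3 -> [8, 9, 13, 16, 19, 40, 17]
Pass 5: scan indices 5..6 for the minimum = 2 comparison(s); min is 17, place at index 4 -> [8, 9, 13, 16, 17, 40, 19]
Pass 6: scan indices 6..6 for the minimum = 1 comparison(s); min is 19, place at index 5 -> [8, 9, 13, 16, 17, 19, 40]
Selection sort always scans the whole unsorted suffix, so the count is (n-1) + (n-2) + ... + 1 = n(n-1)/2 = 7*6/2 = 21 regardless of the input order.
Total comparisons: 6 + 5 + 4 + 3 + 2 + 1 = 21
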